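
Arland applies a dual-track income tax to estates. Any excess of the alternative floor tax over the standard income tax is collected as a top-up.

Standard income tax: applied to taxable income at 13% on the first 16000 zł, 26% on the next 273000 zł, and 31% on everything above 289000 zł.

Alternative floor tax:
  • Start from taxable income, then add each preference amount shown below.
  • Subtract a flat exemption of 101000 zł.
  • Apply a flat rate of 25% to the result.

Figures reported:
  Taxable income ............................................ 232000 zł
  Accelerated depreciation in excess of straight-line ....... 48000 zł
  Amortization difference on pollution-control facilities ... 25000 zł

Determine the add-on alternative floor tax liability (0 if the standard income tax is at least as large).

Alternative floor tax:
  Adjusted income: 232000 zł + 48000 zł + 25000 zł = 305000 zł
  Less exemption 101000 zł → base 204000 zł
  204000 zł × 25% = 51000 zł

Standard income tax:
  16000 zł × 13% = 2080 zł
  216000 zł × 26% = 56160 zł
  → 58240 zł

51000 zł ≤ 58240 zł, so no add-on is due.

0 zł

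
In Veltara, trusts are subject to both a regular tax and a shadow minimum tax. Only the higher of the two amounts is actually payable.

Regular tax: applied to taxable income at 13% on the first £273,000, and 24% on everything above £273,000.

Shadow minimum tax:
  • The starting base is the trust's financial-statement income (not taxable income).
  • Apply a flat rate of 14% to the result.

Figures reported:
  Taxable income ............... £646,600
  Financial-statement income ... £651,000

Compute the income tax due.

Regular tax:
  £273,000 × 13% = £35,490
  £373,600 × 24% = £89,664
  → £125,154

Shadow minimum tax:
  Base (financial-statement income): £651,000
  £651,000 × 14% = £91,140

£125,154 > £91,140, so the regular tax governs.

£125,154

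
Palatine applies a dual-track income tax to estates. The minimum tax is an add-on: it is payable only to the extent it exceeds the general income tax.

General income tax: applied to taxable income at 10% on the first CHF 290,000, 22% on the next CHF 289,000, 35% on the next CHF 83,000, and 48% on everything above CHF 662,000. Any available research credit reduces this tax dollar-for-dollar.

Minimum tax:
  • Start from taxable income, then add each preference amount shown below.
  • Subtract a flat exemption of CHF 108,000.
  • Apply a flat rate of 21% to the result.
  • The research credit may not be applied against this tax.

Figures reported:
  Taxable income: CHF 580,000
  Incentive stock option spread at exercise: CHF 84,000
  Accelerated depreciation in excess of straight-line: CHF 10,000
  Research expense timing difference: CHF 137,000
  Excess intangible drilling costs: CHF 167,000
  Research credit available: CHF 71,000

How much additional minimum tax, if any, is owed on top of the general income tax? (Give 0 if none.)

General income tax:
  CHF 290,000 × 10% = CHF 29,000
  CHF 289,000 × 22% = CHF 63,580
  CHF 1,000 × 35% = CHF 350
  → CHF 92,930
  Less research credit CHF 71,000 → CHF 21,930

Minimum tax:
  Adjusted income: CHF 580,000 + CHF 84,000 + CHF 10,000 + CHF 137,000 + CHF 167,000 = CHF 978,000
  Less exemption CHF 108,000 → base CHF 870,000
  CHF 870,000 × 21% = CHF 182,700

Excess of minimum tax over general income tax: CHF 182,700 − CHF 21,930 = CHF 160,770.

CHF 160,770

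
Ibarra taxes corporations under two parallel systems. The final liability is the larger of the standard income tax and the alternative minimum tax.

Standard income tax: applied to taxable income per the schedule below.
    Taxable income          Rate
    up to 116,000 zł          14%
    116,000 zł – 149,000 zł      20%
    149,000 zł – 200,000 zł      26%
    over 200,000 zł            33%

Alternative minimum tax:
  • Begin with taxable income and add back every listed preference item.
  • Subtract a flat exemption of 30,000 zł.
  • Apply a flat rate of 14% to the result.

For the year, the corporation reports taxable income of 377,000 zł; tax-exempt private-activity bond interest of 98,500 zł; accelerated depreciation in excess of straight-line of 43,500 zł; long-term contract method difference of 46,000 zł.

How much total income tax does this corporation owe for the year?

Standard income tax:
  116,000 zł × 14% = 16,240 zł
  33,000 zł × 20% = 6,600 zł
  51,000 zł × 26% = 13,260 zł
  177,000 zł × 33% = 58,410 zł
  → 94,510 zł

Alternative minimum tax:
  Adjusted income: 377,000 zł + 98,500 zł + 43,500 zł + 46,000 zł = 565,000 zł
  Less exemption 30,000 zł → base 535,000 zł
  535,000 zł × 14% = 74,900 zł

94,510 zł > 74,900 zł, so the standard income tax governs.

94,510 zł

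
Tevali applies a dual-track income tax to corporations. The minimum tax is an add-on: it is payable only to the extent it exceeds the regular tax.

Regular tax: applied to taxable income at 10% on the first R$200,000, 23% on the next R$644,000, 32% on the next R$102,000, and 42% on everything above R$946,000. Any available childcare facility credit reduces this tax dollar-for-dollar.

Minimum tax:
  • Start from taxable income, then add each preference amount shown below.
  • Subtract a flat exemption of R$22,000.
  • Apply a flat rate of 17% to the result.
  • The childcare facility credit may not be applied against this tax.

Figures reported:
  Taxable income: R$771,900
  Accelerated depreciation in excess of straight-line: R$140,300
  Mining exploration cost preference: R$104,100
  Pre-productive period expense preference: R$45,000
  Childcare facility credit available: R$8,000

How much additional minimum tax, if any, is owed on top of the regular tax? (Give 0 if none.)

R$33,144

Regular tax:
  R$200,000 × 10% = R$20,000
  R$571,900 × 23% = R$131,537
  → R$151,537
  Less childcare facility credit R$8,000 → R$143,537

Minimum tax:
  Adjusted income: R$771,900 + R$140,300 + R$104,100 + R$45,000 = R$1,061,300
  Less exemption R$22,000 → base R$1,039,300
  R$1,039,300 × 17% = R$176,681

Excess of minimum tax over regular tax: R$176,681 − R$143,537 = R$33,144.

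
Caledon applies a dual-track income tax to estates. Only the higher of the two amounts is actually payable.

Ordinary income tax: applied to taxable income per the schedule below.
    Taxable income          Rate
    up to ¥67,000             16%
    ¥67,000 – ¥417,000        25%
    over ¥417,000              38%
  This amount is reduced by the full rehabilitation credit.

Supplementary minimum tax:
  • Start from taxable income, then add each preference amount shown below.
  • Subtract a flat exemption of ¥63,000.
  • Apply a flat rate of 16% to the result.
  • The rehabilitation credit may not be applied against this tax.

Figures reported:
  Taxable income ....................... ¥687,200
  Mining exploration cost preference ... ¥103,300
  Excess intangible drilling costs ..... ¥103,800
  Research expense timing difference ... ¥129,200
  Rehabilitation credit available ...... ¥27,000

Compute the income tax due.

Supplementary minimum tax:
  Adjusted income: ¥687,200 + ¥103,300 + ¥103,800 + ¥129,200 = ¥1,023,500
  Less exemption ¥63,000 → base ¥960,500
  ¥960,500 × 16% = ¥153,680

Ordinary income tax:
  ¥67,000 × 16% = ¥10,720
  ¥350,000 × 25% = ¥87,500
  ¥270,200 × 38% = ¥102,676
  → ¥200,896
  Less rehabilitation credit ¥27,000 → ¥173,896

¥173,896 > ¥153,680, so the ordinary income tax governs.

¥173,896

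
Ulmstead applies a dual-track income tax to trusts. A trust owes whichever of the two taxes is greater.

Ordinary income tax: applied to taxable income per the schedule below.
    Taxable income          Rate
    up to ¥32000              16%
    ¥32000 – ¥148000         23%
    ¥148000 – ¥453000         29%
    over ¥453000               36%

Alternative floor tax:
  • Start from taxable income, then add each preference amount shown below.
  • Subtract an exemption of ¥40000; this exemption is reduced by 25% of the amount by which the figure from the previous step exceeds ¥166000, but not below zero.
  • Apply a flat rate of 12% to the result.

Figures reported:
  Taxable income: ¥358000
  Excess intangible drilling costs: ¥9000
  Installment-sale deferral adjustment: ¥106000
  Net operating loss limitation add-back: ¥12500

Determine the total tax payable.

Ordinary income tax:
  ¥32000 × 16% = ¥5120
  ¥116000 × 23% = ¥26680
  ¥210000 × 29% = ¥60900
  → ¥92700

Alternative floor tax:
  Adjusted income: ¥358000 + ¥9000 + ¥106000 + ¥12500 = ¥485500
  Exemption: 25% × (¥485500 − ¥166000) = ¥79875 ≥ ¥40000, so the exemption is fully phased out
  Base: ¥485500 − ¥0 = ¥485500
  ¥485500 × 12% = ¥58260

¥92700 > ¥58260, so the ordinary income tax governs.

¥92700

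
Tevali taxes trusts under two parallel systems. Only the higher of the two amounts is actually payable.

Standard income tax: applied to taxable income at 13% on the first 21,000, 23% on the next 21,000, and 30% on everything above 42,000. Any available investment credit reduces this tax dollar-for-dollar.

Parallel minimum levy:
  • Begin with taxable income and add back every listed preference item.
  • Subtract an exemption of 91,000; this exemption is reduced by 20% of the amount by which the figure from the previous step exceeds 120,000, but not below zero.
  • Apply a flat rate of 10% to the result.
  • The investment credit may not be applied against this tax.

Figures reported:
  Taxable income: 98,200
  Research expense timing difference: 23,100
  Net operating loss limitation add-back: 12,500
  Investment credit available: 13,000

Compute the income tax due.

Standard income tax:
  21,000 × 13% = 2,730
  21,000 × 23% = 4,830
  56,200 × 30% = 16,860
  → 24,420
  Less investment credit 13,000 → 11,420

Parallel minimum levy:
  Adjusted income: 98,200 + 23,100 + 12,500 = 133,800
  Exemption: 91,000 − 20% × (133,800 − 120,000) = 91,000 − 2,760 = 88,240
  Base: 133,800 − 88,240 = 45,560
  45,560 × 10% = 4,556

11,420 > 4,556, so the standard income tax governs.

11,420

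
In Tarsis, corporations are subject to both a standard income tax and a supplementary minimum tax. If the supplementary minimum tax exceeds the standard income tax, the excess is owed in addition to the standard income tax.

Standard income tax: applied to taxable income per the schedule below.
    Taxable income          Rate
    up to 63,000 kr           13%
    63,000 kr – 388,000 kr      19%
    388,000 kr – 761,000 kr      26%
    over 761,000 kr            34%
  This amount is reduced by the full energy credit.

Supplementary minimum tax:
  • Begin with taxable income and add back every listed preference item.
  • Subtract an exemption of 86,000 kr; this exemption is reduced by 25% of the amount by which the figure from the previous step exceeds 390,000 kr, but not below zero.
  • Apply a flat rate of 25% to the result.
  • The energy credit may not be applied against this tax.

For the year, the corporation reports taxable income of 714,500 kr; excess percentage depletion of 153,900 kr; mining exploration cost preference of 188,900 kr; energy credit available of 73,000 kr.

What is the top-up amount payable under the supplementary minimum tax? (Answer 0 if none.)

182,495 kr

Supplementary minimum tax:
  Adjusted income: 714,500 kr + 153,900 kr + 188,900 kr = 1,057,300 kr
  Exemption: 25% × (1,057,300 kr − 390,000 kr) = 166,825 kr ≥ 86,000 kr, so the exemption is fully phased out
  Base: 1,057,300 kr − 0 kr = 1,057,300 kr
  1,057,300 kr × 25% = 264,325 kr

Standard income tax:
  63,000 kr × 13% = 8,190 kr
  325,000 kr × 19% = 61,750 kr
  326,500 kr × 26% = 84,890 kr
  → 154,830 kr
  Less energy credit 73,000 kr → 81,830 kr

Excess of supplementary minimum tax over standard income tax: 264,325 kr − 81,830 kr = 182,495 kr.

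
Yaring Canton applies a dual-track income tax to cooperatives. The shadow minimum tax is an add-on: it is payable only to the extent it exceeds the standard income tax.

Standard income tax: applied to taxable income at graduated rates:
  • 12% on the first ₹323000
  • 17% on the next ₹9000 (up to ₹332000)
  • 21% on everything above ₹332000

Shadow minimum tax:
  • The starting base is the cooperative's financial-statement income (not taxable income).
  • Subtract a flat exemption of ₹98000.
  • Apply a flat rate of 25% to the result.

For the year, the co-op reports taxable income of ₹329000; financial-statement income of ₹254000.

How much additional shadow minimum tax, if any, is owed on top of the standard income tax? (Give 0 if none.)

Shadow minimum tax:
  Base (financial-statement income): ₹254000
  Less exemption ₹98000 → base ₹156000
  ₹156000 × 25% = ₹39000

Standard income tax:
  ₹323000 × 12% = ₹38760
  ₹6000 × 17% = ₹1020
  → ₹39780

₹39000 ≤ ₹39780, so no add-on is due.

₹0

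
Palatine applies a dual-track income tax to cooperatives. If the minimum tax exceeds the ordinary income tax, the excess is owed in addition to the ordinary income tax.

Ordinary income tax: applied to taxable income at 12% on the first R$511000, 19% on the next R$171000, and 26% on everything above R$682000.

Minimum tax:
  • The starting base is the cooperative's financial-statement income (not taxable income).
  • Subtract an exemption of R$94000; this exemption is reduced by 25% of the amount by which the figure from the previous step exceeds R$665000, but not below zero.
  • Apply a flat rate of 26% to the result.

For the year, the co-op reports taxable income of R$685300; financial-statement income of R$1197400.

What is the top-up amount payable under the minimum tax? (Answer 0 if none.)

R$216656

Ordinary income tax:
  R$511000 × 12% = R$61320
  R$171000 × 19% = R$32490
  R$3300 × 26% = R$858
  → R$94668

Minimum tax:
  Base (financial-statement income): R$1197400
  Exemption: 25% × (R$1197400 − R$665000) = R$133100 ≥ R$94000, so the exemption is fully phased out
  Base: R$1197400 − R$0 = R$1197400
  R$1197400 × 26% = R$311324

Excess of minimum tax over ordinary income tax: R$311324 − R$94668 = R$216656.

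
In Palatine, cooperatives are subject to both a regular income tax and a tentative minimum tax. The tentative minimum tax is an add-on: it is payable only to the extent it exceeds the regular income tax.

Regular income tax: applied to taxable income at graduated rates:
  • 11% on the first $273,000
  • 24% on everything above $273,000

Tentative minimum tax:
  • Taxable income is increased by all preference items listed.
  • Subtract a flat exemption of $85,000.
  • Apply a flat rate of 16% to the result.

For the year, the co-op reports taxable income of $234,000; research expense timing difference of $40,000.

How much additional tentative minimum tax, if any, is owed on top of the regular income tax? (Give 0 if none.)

$4,500

Tentative minimum tax:
  Adjusted income: $234,000 + $40,000 = $274,000
  Less exemption $85,000 → base $189,000
  $189,000 × 16% = $30,240

Regular income tax:
  $234,000 × 11% = $25,740

Excess of tentative minimum tax over regular income tax: $30,240 − $25,740 = $4,500.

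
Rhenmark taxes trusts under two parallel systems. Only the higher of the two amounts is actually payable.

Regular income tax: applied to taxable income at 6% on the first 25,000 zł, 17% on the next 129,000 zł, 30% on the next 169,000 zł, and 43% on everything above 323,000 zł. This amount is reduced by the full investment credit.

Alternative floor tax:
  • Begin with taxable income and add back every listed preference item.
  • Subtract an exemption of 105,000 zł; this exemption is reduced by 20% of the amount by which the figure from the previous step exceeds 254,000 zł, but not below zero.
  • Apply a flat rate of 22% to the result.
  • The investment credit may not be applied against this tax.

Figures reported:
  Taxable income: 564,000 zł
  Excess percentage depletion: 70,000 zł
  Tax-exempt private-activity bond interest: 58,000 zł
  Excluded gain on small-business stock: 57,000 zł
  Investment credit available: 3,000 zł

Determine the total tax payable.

174,760 zł

Regular income tax:
  25,000 zł × 6% = 1,500 zł
  129,000 zł × 17% = 21,930 zł
  169,000 zł × 30% = 50,700 zł
  241,000 zł × 43% = 103,630 zł
  → 177,760 zł
  Less investment credit 3,000 zł → 174,760 zł

Alternative floor tax:
  Adjusted income: 564,000 zł + 70,000 zł + 58,000 zł + 57,000 zł = 749,000 zł
  Exemption: 105,000 zł − 20% × (749,000 zł − 254,000 zł) = 105,000 zł − 99,000 zł = 6,000 zł
  Base: 749,000 zł − 6,000 zł = 743,000 zł
  743,000 zł × 22% = 163,460 zł

174,760 zł > 163,460 zł, so the regular income tax governs.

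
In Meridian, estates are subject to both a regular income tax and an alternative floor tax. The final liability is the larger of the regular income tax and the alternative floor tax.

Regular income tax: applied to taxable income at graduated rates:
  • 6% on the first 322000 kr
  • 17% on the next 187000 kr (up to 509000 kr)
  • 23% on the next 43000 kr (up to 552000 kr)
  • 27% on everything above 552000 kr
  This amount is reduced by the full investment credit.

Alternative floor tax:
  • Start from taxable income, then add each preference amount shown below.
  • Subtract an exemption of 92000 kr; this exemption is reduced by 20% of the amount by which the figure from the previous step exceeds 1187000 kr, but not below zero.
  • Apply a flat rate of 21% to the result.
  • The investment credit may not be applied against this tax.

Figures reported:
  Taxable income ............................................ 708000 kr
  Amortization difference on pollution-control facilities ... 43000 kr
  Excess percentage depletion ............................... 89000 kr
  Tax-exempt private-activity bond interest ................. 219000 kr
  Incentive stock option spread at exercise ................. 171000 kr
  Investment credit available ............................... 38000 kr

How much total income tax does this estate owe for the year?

Regular income tax:
  322000 kr × 6% = 19320 kr
  187000 kr × 17% = 31790 kr
  43000 kr × 23% = 9890 kr
  156000 kr × 27% = 42120 kr
  → 103120 kr
  Less investment credit 38000 kr → 65120 kr

Alternative floor tax:
  Adjusted income: 708000 kr + 43000 kr + 89000 kr + 219000 kr + 171000 kr = 1230000 kr
  Exemption: 92000 kr − 20% × (1230000 kr − 1187000 kr) = 92000 kr − 8600 kr = 83400 kr
  Base: 1230000 kr − 83400 kr = 1146600 kr
  1146600 kr × 21% = 240786 kr

240786 kr > 65120 kr, so the alternative floor tax is the binding amount.

240786 kr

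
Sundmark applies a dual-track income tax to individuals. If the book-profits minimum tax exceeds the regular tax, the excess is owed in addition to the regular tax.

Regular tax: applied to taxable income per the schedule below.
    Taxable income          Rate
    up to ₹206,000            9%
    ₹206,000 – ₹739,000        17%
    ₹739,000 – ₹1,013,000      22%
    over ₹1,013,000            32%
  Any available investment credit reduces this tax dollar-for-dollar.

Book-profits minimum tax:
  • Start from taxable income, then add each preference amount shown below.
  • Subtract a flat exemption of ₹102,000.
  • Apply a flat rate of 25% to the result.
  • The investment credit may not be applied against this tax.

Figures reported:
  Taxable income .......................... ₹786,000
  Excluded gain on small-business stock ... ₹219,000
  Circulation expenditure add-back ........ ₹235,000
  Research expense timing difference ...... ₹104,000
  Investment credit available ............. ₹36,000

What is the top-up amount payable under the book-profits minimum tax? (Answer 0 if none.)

Book-profits minimum tax:
  Adjusted income: ₹786,000 + ₹219,000 + ₹235,000 + ₹104,000 = ₹1,344,000
  Less exemption ₹102,000 → base ₹1,242,000
  ₹1,242,000 × 25% = ₹310,500

Regular tax:
  ₹206,000 × 9% = ₹18,540
  ₹533,000 × 17% = ₹90,610
  ₹47,000 × 22% = ₹10,340
  → ₹119,490
  Less investment credit ₹36,000 → ₹83,490

Excess of book-profits minimum tax over regular tax: ₹310,500 − ₹83,490 = ₹227,010.

₹227,010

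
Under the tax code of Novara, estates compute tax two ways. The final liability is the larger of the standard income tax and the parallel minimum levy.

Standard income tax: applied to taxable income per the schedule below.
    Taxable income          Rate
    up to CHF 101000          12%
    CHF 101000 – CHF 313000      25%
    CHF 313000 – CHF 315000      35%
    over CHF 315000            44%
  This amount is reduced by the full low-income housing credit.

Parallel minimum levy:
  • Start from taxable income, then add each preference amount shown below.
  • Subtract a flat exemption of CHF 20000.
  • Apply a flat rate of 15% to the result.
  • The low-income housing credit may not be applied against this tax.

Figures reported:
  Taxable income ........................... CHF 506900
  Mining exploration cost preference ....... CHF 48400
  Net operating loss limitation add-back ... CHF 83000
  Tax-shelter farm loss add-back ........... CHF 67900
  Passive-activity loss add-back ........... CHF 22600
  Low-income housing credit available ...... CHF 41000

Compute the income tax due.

Standard income tax:
  CHF 101000 × 12% = CHF 12120
  CHF 212000 × 25% = CHF 53000
  CHF 2000 × 35% = CHF 700
  CHF 191900 × 44% = CHF 84436
  → CHF 150256
  Less low-income housing credit CHF 41000 → CHF 109256

Parallel minimum levy:
  Adjusted income: CHF 506900 + CHF 48400 + CHF 83000 + CHF 67900 + CHF 22600 = CHF 728800
  Less exemption CHF 20000 → base CHF 708800
  CHF 708800 × 15% = CHF 106320

CHF 109256 > CHF 106320, so the standard income tax governs.

CHF 109256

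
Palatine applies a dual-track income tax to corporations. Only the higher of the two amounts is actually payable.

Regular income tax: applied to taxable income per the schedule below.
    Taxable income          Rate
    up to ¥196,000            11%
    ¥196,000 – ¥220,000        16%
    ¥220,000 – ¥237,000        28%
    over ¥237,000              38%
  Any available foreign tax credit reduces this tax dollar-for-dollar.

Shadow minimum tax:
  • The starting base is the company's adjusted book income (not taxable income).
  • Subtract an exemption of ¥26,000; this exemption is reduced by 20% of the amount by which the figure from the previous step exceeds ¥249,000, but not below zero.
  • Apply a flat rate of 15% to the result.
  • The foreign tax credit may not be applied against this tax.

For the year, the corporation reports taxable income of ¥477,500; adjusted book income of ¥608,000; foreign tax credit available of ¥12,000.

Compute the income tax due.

Regular income tax:
  ¥196,000 × 11% = ¥21,560
  ¥24,000 × 16% = ¥3,840
  ¥17,000 × 28% = ¥4,760
  ¥240,500 × 38% = ¥91,390
  → ¥121,550
  Less foreign tax credit ¥12,000 → ¥109,550

Shadow minimum tax:
  Base (adjusted book income): ¥608,000
  Exemption: 20% × (¥608,000 − ¥249,000) = ¥71,800 ≥ ¥26,000, so the exemption is fully phased out
  Base: ¥608,000 − ¥0 = ¥608,000
  ¥608,000 × 15% = ¥91,200

¥109,550 > ¥91,200, so the regular income tax governs.

¥109,550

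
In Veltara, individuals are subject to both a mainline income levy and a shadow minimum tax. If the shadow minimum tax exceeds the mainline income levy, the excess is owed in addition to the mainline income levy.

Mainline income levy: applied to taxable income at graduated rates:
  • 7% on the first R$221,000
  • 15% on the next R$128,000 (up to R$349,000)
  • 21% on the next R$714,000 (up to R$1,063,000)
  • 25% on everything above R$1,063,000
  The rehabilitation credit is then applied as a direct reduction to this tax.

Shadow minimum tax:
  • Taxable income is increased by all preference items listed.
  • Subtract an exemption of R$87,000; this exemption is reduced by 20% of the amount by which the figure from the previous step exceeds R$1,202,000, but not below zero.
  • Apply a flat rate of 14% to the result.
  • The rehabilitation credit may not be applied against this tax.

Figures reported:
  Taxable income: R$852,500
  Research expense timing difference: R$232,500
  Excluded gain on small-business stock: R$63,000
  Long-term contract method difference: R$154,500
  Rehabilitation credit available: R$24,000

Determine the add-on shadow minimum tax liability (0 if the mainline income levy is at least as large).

R$56,579

Shadow minimum tax:
  Adjusted income: R$852,500 + R$232,500 + R$63,000 + R$154,500 = R$1,302,500
  Exemption: R$87,000 − 20% × (R$1,302,500 − R$1,202,000) = R$87,000 − R$20,100 = R$66,900
  Base: R$1,302,500 − R$66,900 = R$1,235,600
  R$1,235,600 × 14% = R$172,984

Mainline income levy:
  R$221,000 × 7% = R$15,470
  R$128,000 × 15% = R$19,200
  R$503,500 × 21% = R$105,735
  → R$140,405
  Less rehabilitation credit R$24,000 → R$116,405

Excess of shadow minimum tax over mainline income levy: R$172,984 − R$116,405 = R$56,579.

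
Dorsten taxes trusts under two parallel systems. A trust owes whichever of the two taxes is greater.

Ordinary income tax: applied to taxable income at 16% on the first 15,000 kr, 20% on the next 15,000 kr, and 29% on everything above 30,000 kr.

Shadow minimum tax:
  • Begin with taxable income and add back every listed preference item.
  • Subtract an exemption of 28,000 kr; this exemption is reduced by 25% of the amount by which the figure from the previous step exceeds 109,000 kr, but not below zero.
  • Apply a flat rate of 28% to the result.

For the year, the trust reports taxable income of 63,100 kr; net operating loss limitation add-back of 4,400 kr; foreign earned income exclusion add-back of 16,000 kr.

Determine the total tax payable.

Ordinary income tax:
  15,000 kr × 16% = 2,400 kr
  15,000 kr × 20% = 3,000 kr
  33,100 kr × 29% = 9,599 kr
  → 14,999 kr

Shadow minimum tax:
  Adjusted income: 63,100 kr + 4,400 kr + 16,000 kr = 83,500 kr
  Exemption: 83,500 kr ≤ 109,000 kr, so full 28,000 kr applies
  Base: 83,500 kr − 28,000 kr = 55,500 kr
  55,500 kr × 28% = 15,540 kr

15,540 kr > 14,999 kr, so the shadow minimum tax is the binding amount.

15,540 kr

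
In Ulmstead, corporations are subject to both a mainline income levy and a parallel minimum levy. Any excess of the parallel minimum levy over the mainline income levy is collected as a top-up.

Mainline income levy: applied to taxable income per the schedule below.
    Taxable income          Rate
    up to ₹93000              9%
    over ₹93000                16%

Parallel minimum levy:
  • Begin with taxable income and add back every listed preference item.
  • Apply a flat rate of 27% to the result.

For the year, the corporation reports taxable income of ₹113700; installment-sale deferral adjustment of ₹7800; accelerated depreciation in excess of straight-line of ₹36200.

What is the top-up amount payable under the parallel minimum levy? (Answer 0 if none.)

Mainline income levy:
  ₹93000 × 9% = ₹8370
  ₹20700 × 16% = ₹3312
  → ₹11682

Parallel minimum levy:
  Adjusted income: ₹113700 + ₹7800 + ₹36200 = ₹157700
  ₹157700 × 27% = ₹42579

Excess of parallel minimum levy over mainline income levy: ₹42579 − ₹11682 = ₹30897.

₹30897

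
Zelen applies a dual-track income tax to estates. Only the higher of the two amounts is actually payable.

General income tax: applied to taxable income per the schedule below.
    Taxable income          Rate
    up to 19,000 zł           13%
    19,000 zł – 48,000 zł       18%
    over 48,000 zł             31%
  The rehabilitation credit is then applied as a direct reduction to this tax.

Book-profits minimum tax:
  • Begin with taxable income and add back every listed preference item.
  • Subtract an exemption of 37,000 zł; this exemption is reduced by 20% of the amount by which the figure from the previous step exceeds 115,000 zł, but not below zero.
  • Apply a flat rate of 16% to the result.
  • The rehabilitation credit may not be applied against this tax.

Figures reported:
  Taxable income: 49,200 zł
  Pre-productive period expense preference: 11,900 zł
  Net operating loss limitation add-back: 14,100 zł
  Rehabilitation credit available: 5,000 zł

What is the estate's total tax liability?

6,112 zł

General income tax:
  19,000 zł × 13% = 2,470 zł
  29,000 zł × 18% = 5,220 zł
  1,200 zł × 31% = 372 zł
  → 8,062 zł
  Less rehabilitation credit 5,000 zł → 3,062 zł

Book-profits minimum tax:
  Adjusted income: 49,200 zł + 11,900 zł + 14,100 zł = 75,200 zł
  Exemption: 75,200 zł ≤ 115,000 zł, so full 37,000 zł applies
  Base: 75,200 zł − 37,000 zł = 38,200 zł
  38,200 zł × 16% = 6,112 zł

6,112 zł > 3,062 zł, so the book-profits minimum tax is the binding amount.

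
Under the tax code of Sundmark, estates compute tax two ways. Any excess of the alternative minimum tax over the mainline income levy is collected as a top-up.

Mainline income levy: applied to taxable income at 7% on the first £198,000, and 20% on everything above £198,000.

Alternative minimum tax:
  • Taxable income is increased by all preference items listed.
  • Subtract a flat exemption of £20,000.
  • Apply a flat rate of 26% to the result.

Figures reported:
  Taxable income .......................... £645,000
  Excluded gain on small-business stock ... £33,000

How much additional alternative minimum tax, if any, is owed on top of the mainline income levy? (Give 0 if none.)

Mainline income levy:
  £198,000 × 7% = £13,860
  £447,000 × 20% = £89,400
  → £103,260

Alternative minimum tax:
  Adjusted income: £645,000 + £33,000 = £678,000
  Less exemption £20,000 → base £658,000
  £658,000 × 26% = £171,080

Excess of alternative minimum tax over mainline income levy: £171,080 − £103,260 = £67,820.

£67,820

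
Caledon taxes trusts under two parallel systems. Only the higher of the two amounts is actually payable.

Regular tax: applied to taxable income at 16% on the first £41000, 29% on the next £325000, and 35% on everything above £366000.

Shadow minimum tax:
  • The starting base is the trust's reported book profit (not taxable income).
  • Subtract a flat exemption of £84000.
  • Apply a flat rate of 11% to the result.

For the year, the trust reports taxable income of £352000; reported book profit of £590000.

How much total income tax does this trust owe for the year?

Shadow minimum tax:
  Base (reported book profit): £590000
  Less exemption £84000 → base £506000
  £506000 × 11% = £55660

Regular tax:
  £41000 × 16% = £6560
  £311000 × 29% = £90190
  → £96750

£96750 > £55660, so the regular tax governs.

£96750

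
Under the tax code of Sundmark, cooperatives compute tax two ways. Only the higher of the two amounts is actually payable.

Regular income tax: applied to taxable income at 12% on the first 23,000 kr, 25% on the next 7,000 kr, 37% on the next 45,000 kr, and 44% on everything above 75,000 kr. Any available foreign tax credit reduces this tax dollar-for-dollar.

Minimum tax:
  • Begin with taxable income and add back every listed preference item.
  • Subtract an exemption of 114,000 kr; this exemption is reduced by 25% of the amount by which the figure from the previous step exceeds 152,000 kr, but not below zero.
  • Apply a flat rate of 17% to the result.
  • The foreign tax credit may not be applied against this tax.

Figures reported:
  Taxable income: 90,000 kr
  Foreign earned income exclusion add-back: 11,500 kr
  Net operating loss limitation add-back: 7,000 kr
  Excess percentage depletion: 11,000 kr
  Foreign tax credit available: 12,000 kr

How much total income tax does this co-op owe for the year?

15,760 kr

Minimum tax:
  Adjusted income: 90,000 kr + 11,500 kr + 7,000 kr + 11,000 kr = 119,500 kr
  Exemption: 119,500 kr ≤ 152,000 kr, so full 114,000 kr applies
  Base: 119,500 kr − 114,000 kr = 5,500 kr
  5,500 kr × 17% = 935 kr

Regular income tax:
  23,000 kr × 12% = 2,760 kr
  7,000 kr × 25% = 1,750 kr
  45,000 kr × 37% = 16,650 kr
  15,000 kr × 44% = 6,600 kr
  → 27,760 kr
  Less foreign tax credit 12,000 kr → 15,760 kr

15,760 kr > 935 kr, so the regular income tax governs.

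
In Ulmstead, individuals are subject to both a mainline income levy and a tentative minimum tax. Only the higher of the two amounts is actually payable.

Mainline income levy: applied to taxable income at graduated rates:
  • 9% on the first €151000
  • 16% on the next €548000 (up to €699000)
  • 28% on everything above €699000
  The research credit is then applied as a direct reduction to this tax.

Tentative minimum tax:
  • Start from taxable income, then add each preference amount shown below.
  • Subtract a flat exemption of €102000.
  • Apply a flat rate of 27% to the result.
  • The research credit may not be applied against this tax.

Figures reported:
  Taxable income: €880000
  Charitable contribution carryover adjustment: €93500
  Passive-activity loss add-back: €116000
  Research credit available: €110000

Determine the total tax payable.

€266625

Tentative minimum tax:
  Adjusted income: €880000 + €93500 + €116000 = €1089500
  Less exemption €102000 → base €987500
  €987500 × 27% = €266625

Mainline income levy:
  €151000 × 9% = €13590
  €548000 × 16% = €87680
  €181000 × 28% = €50680
  → €151950
  Less research credit €110000 → €41950

€266625 > €41950, so the tentative minimum tax is the binding amount.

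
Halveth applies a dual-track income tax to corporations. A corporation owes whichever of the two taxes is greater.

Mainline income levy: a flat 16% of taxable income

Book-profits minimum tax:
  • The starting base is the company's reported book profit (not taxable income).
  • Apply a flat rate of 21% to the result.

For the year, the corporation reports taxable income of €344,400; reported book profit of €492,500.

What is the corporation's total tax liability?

€103,425

Mainline income levy:
  €344,400 × 16% = €55,104

Book-profits minimum tax:
  Base (reported book profit): €492,500
  €492,500 × 21% = €103,425

€103,425 > €55,104, so the book-profits minimum tax is the binding amount.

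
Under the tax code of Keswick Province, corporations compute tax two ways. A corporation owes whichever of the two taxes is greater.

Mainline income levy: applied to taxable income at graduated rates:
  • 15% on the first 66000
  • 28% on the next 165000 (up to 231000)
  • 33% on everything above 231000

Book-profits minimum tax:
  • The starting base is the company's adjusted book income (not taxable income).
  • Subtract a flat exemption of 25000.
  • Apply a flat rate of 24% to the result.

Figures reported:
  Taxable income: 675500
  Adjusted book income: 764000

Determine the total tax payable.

Book-profits minimum tax:
  Base (adjusted book income): 764000
  Less exemption 25000 → base 739000
  739000 × 24% = 177360

Mainline income levy:
  66000 × 15% = 9900
  165000 × 28% = 46200
  444500 × 33% = 146685
  → 202785

202785 > 177360, so the mainline income levy governs.

202785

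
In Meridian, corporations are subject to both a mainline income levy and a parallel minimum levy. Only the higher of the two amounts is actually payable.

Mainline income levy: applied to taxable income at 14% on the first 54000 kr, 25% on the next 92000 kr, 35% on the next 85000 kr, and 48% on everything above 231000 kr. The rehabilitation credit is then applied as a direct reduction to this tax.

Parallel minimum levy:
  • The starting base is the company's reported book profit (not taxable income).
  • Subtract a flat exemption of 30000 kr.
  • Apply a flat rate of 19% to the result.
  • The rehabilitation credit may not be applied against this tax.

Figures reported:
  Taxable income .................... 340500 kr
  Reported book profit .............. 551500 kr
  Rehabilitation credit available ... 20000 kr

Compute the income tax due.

Parallel minimum levy:
  Base (reported book profit): 551500 kr
  Less exemption 30000 kr → base 521500 kr
  521500 kr × 19% = 99085 kr

Mainline income levy:
  54000 kr × 14% = 7560 kr
  92000 kr × 25% = 23000 kr
  85000 kr × 35% = 29750 kr
  109500 kr × 48% = 52560 kr
  → 112870 kr
  Less rehabilitation credit 20000 kr → 92870 kr

99085 kr > 92870 kr, so the parallel minimum levy is the binding amount.

99085 kr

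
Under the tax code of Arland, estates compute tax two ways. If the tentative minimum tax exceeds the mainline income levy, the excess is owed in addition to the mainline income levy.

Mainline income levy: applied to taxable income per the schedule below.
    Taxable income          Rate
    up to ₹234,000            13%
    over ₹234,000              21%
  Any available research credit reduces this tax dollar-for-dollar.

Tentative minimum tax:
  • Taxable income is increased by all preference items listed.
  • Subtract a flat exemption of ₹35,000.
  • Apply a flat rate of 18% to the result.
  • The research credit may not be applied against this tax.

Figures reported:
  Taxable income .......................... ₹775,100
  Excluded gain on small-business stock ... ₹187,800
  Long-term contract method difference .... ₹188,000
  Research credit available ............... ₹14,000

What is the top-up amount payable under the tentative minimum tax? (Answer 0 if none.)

Mainline income levy:
  ₹234,000 × 13% = ₹30,420
  ₹541,100 × 21% = ₹113,631
  → ₹144,051
  Less research credit ₹14,000 → ₹130,051

Tentative minimum tax:
  Adjusted income: ₹775,100 + ₹187,800 + ₹188,000 = ₹1,150,900
  Less exemption ₹35,000 → base ₹1,115,900
  ₹1,115,900 × 18% = ₹200,862

Excess of tentative minimum tax over mainline income levy: ₹200,862 − ₹130,051 = ₹70,811.

₹70,811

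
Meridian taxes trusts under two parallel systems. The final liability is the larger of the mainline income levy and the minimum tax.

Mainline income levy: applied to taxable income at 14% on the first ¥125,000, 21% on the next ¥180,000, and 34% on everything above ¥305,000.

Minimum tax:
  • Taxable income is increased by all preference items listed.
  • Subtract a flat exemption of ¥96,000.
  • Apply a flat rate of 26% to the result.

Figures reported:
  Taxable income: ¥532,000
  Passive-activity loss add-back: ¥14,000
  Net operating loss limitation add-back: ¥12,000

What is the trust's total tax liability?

¥132,480

Mainline income levy:
  ¥125,000 × 14% = ¥17,500
  ¥180,000 × 21% = ¥37,800
  ¥227,000 × 34% = ¥77,180
  → ¥132,480

Minimum tax:
  Adjusted income: ¥532,000 + ¥14,000 + ¥12,000 = ¥558,000
  Less exemption ¥96,000 → base ¥462,000
  ¥462,000 × 26% = ¥120,120

¥132,480 > ¥120,120, so the mainline income levy governs.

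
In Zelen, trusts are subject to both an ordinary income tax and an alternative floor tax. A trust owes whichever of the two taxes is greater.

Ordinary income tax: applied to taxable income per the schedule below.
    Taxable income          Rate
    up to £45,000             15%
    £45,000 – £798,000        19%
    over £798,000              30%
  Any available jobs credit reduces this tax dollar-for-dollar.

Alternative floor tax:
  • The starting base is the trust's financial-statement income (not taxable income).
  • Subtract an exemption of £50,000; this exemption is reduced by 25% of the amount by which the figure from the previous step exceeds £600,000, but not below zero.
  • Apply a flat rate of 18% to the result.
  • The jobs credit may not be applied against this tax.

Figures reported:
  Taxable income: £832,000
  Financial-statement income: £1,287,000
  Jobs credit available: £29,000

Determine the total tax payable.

£231,660

Ordinary income tax:
  £45,000 × 15% = £6,750
  £753,000 × 19% = £143,070
  £34,000 × 30% = £10,200
  → £160,020
  Less jobs credit £29,000 → £131,020

Alternative floor tax:
  Base (financial-statement income): £1,287,000
  Exemption: 25% × (£1,287,000 − £600,000) = £171,750 ≥ £50,000, so the exemption is fully phased out
  Base: £1,287,000 − £0 = £1,287,000
  £1,287,000 × 18% = £231,660

£231,660 > £131,020, so the alternative floor tax is the binding amount.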